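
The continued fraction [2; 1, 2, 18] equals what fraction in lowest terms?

147/55

Using pₖ = aₖpₖ₋₁ + pₖ₋₂ and qₖ = aₖqₖ₋₁ + qₖ₋₂:
  k=0: a=2, p=2, q=1
  k=1: a=1, p=3, q=1
  k=2: a=2, p=8, q=3
  k=3: a=18, p=147, q=55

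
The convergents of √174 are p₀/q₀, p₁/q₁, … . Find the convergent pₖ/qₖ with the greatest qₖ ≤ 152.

1451/110

√174 = [13; 5, 4, 5, 26, …] (period length 4).
Convergents:
  p_0/q_0 = 13/1
  p_1/q_1 = 66/5
  p_2/q_2 = 277/21
  p_3/q_3 = 1451/110
  p_4/q_4 = 38003/2881
q_3 = 110 ≤ 152 < 2881 = q_4, so the answer is 1451/110.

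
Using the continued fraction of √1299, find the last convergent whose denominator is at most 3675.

√1299 = [36; 24, 72, …] (period length 2).
Convergents:
  p_0/q_0 = 36/1
  p_1/q_1 = 865/24
  p_2/q_2 = 62316/1729
  p_3/q_3 = 1496449/41520
q_2 = 1729 ≤ 3675 < 41520 = q_3, so the answer is 62316/1729.

62316/1729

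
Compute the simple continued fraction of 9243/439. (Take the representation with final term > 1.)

[21; 18, 3, 2, 3]

9243 = 21×439 + 24
439 = 18×24 + 7
24 = 3×7 + 3
7 = 2×3 + 1
3 = 3×1 + 0  (stop)
So 9243/439 = [21; 18, 3, 2, 3].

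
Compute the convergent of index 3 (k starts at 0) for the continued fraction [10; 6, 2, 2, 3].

Using pₖ = aₖpₖ₋₁ + pₖ₋₂, qₖ = aₖqₖ₋₁ + qₖ₋₂ (with p₋₁=1, p₋₂=0, q₋₁=0, q₋₂=1):
  k=0: a=10, p=10, q=1
  k=1: a=6, p=61, q=6
  k=2: a=2, p=132, q=13
  k=3: a=2, p=325, q=32

325/32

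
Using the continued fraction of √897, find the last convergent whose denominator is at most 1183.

35311/1179

√897 = [29; 1, 18, 1, 58, …] (period length 4).
Convergents:
  p_0/q_0 = 29/1
  p_1/q_1 = 30/1
  p_2/q_2 = 569/19
  p_3/q_3 = 599/20
  p_4/q_4 = 35311/1179
  p_5/q_5 = 35910/1199
q_4 = 1179 ≤ 1183 < 1199 = q_5, so the answer is 35311/1179.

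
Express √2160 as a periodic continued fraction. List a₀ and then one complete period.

a₀ = ⌊√2160⌋ = 46.
With m₀=0, d₀=1 and mₖ₊₁ = dₖaₖ − mₖ, dₖ₊₁ = (n − mₖ₊₁²)/dₖ, aₖ₊₁ = ⌊(a₀+mₖ₊₁)/dₖ₊₁⌋:
  k=1: m=46, d=44, a=2
  k=2: m=42, d=9, a=9
  k=3: m=39, d=71, a=1
  k=4: m=32, d=16, a=4
  k=5: m=32, d=71, a=1
  k=6: m=39, d=9, a=9
  k=7: m=42, d=44, a=2
  k=8: m=46, d=1, a=92
d=1 and a=2a₀=92 at k=8, so the next step gives (m, d) = (46, 44) again — its k=1 value — and the period has length 8.

[46; 2, 9, 1, 4, 1, 9, 2, 92]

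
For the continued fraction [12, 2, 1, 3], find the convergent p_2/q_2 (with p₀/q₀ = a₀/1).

Using pₖ = aₖpₖ₋₁ + pₖ₋₂, qₖ = aₖqₖ₋₁ + qₖ₋₂ (with p₋₁=1, p₋₂=0, q₋₁=0, q₋₂=1):
  k=0: a=12, p=12, q=1
  k=1: a=2, p=25, q=2
  k=2: a=1, p=37, q=3

37/3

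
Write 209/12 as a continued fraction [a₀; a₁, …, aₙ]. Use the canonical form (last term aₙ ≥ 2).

209 = 17·12 + 5
12 = 2·5 + 2
5 = 2·2 + 1
2 = 2·1 + 0  (stop)
So 209/12 = [17; 2, 2, 2].

[17; 2, 2, 2]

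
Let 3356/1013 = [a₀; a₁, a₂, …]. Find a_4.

1

3356 = 3·1013 + 317   →  a_0 = 3
1013 = 3·317 + 62   →  a_1 = 3
317 = 5·62 + 7   →  a_2 = 5
62 = 8·7 + 6   →  a_3 = 8
7 = 1·6 + 1   →  a_4 = 1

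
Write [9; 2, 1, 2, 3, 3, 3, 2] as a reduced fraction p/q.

Using pₖ = aₖpₖ₋₁ + pₖ₋₂ and qₖ = aₖqₖ₋₁ + qₖ₋₂:
  k=0: a=9, p=9, q=1
  k=1: a=2, p=19, q=2
  k=2: a=1, p=28, q=3
  k=3: a=2, p=75, q=8
  k=4: a=3, p=253, q=27
  k=5: a=3, p=834, q=89
  k=6: a=3, p=2755, q=294
  k=7: a=2, p=6344, q=677

6344/677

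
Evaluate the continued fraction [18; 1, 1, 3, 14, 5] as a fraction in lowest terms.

Fold from the inside: start with 5/1.
  14 + 1/5 = 71/5
  3 + 5/71 = 218/71
  1 + 71/218 = 289/218
  1 + 218/289 = 507/289
  18 + 289/507 = 9415/507

9415/507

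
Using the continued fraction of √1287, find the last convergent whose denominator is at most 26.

√1287 = [35; 1, 6, 1, 70, …] (period length 4).
Convergents:
  p_0/q_0 = 35/1
  p_1/q_1 = 36/1
  p_2/q_2 = 251/7
  p_3/q_3 = 287/8
  p_4/q_4 = 20341/567
q_3 = 8 ≤ 26 < 567 = q_4, so the answer is 287/8.

287/8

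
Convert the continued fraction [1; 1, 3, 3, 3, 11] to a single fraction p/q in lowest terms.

Using pₖ = aₖpₖ₋₁ + pₖ₋₂ and qₖ = aₖqₖ₋₁ + qₖ₋₂:
  k=0: a=1, p=1, q=1
  k=1: a=1, p=2, q=1
  k=2: a=3, p=7, q=4
  k=3: a=3, p=23, q=13
  k=4: a=3, p=76, q=43
  k=5: a=11, p=859, q=486

859/486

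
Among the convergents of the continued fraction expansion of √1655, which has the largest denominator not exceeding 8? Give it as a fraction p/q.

√1655 = [40; 1, 2, 7, 16, 7, 2, 1, 80, …] (period length 8).
Convergents:
  p_0/q_0 = 40/1
  p_1/q_1 = 41/1
  p_2/q_2 = 122/3
  p_3/q_3 = 895/22
q_2 = 3 ≤ 8 < 22 = q_3, so the answer is 122/3.

122/3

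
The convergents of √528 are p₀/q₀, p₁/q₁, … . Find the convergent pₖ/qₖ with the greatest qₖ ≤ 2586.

√528 = [22; 1, 44, …] (period length 2).
Convergents:
  p_0/q_0 = 22/1
  p_1/q_1 = 23/1
  p_2/q_2 = 1034/45
  p_3/q_3 = 1057/46
  p_4/q_4 = 47542/2069
  p_5/q_5 = 48599/2115
  p_6/q_6 = 2185898/95129
q_5 = 2115 ≤ 2586 < 95129 = q_6, so the answer is 48599/2115.

48599/2115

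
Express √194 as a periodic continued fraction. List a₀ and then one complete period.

a₀ = ⌊√194⌋ = 13.
With m₀=0, d₀=1 and mₖ₊₁ = dₖaₖ − mₖ, dₖ₊₁ = (n − mₖ₊₁²)/dₖ, aₖ₊₁ = ⌊(a₀+mₖ₊₁)/dₖ₊₁⌋:
  k=1: m=13, d=25, a=1
  k=2: m=12, d=2, a=12
  k=3: m=12, d=25, a=1
  k=4: m=13, d=1, a=26
d=1 and a=2a₀=26 at k=4, so the next step gives (m, d) = (13, 25) again — its k=1 value — and the period has length 4.

[13; 1, 12, 1, 26]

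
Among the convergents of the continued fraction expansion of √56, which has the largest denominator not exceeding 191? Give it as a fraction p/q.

449/60

√56 = [7; 2, 14, …] (period length 2).
Convergents:
  p_0/q_0 = 7/1
  p_1/q_1 = 15/2
  p_2/q_2 = 217/29
  p_3/q_3 = 449/60
  p_4/q_4 = 6503/869
q_3 = 60 ≤ 191 < 869 = q_4, so the answer is 449/60.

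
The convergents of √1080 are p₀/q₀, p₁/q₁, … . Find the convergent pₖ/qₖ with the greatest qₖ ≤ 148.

√1080 = [32; 1, 6, 3, 6, 1, 64, …] (period length 6).
Convergents:
  p_0/q_0 = 32/1
  p_1/q_1 = 33/1
  p_2/q_2 = 230/7
  p_3/q_3 = 723/22
  p_4/q_4 = 4568/139
  p_5/q_5 = 5291/161
q_4 = 139 ≤ 148 < 161 = q_5, so the answer is 4568/139.

4568/139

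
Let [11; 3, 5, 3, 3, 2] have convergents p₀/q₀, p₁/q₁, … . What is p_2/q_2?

Using pₖ = aₖpₖ₋₁ + pₖ₋₂, qₖ = aₖqₖ₋₁ + qₖ₋₂ (with p₋₁=1, p₋₂=0, q₋₁=0, q₋₂=1):
  k=0: a=11, p=11, q=1
  k=1: a=3, p=34, q=3
  k=2: a=5, p=181, q=16

181/16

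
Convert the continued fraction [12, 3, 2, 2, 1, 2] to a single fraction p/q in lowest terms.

Using pₖ = aₖpₖ₋₁ + pₖ₋₂ and qₖ = aₖqₖ₋₁ + qₖ₋₂:
  k=0: a=12, p=12, q=1
  k=1: a=3, p=37, q=3
  k=2: a=2, p=86, q=7
  k=3: a=2, p=209, q=17
  k=4: a=1, p=295, q=24
  k=5: a=2, p=799, q=65

799/65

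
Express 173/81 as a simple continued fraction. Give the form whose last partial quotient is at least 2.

[2; 7, 2, 1, 3]

173 = 2*81 + 11
81 = 7*11 + 4
11 = 2*4 + 3
4 = 1*3 + 1
3 = 3*1 + 0  (stop)
So 173/81 = [2; 7, 2, 1, 3].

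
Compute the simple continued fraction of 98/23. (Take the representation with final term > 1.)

98 = 4·23 + 6
23 = 3·6 + 5
6 = 1·5 + 1
5 = 5·1 + 0  (stop)
So 98/23 = [4; 3, 1, 5].

[4; 3, 1, 5]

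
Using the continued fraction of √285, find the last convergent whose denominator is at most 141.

2144/127

√285 = [16; 1, 7, 2, 7, 1, 32, …] (period length 6).
Convergents:
  p_0/q_0 = 16/1
  p_1/q_1 = 17/1
  p_2/q_2 = 135/8
  p_3/q_3 = 287/17
  p_4/q_4 = 2144/127
  p_5/q_5 = 2431/144
q_4 = 127 ≤ 141 < 144 = q_5, so the answer is 2144/127.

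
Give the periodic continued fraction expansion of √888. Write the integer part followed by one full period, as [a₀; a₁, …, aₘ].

[29; 1, 3, 1, 58]

a₀ = ⌊√888⌋ = 29.
With m₀=0, d₀=1 and mₖ₊₁ = dₖaₖ − mₖ, dₖ₊₁ = (n − mₖ₊₁²)/dₖ, aₖ₊₁ = ⌊(a₀+mₖ₊₁)/dₖ₊₁⌋:
  k=1: m=29, d=47, a=1
  k=2: m=18, d=12, a=3
  k=3: m=18, d=47, a=1
  k=4: m=29, d=1, a=58
d=1 and a=2a₀=58 at k=4, so the next step gives (m, d) = (29, 47) again — its k=1 value — and the period has length 4.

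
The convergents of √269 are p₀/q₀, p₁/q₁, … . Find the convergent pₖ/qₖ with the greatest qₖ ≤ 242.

2657/162

√269 = [16; 2, 2, 32, …] (period length 3).
Convergents:
  p_0/q_0 = 16/1
  p_1/q_1 = 33/2
  p_2/q_2 = 82/5
  p_3/q_3 = 2657/162
  p_4/q_4 = 5396/329
q_3 = 162 ≤ 242 < 329 = q_4, so the answer is 2657/162.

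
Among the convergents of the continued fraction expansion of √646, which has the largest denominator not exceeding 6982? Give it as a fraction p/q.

√646 = [25; 2, 2, 2, 50, …] (period length 4).
Convergents:
  p_0/q_0 = 25/1
  p_1/q_1 = 51/2
  p_2/q_2 = 127/5
  p_3/q_3 = 305/12
  p_4/q_4 = 15377/605
  p_5/q_5 = 31059/1222
  p_6/q_6 = 77495/3049
  p_7/q_7 = 186049/7320
q_6 = 3049 ≤ 6982 < 7320 = q_7, so the answer is 77495/3049.

77495/3049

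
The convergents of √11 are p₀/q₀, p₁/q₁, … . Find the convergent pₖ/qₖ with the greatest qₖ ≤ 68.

√11 = [3; 3, 6, …] (period length 2).
Convergents:
  p_0/q_0 = 3/1
  p_1/q_1 = 10/3
  p_2/q_2 = 63/19
  p_3/q_3 = 199/60
  p_4/q_4 = 1257/379
q_3 = 60 ≤ 68 < 379 = q_4, so the answer is 199/60.

199/60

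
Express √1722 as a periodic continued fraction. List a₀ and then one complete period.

[41; 2, 82]

a₀ = ⌊√1722⌋ = 41.
With m₀=0, d₀=1 and mₖ₊₁ = dₖaₖ − mₖ, dₖ₊₁ = (n − mₖ₊₁²)/dₖ, aₖ₊₁ = ⌊(a₀+mₖ₊₁)/dₖ₊₁⌋:
  k=1: m=41, d=41, a=2
  k=2: m=41, d=1, a=82
d=1 and a=2a₀=82 at k=2, so the next step gives (m, d) = (41, 41) again — its k=1 value — and the period has length 2.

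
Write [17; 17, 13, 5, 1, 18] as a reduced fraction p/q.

Fold from the inside: start with 18/1.
  1 + 1/18 = 19/18
  5 + 18/19 = 113/19
  13 + 19/113 = 1488/113
  17 + 113/1488 = 25409/1488
  17 + 1488/25409 = 433441/25409

433441/25409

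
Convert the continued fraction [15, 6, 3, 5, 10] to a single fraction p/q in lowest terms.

15598/1029

Fold from the inside: start with 10/1.
  5 + 1/10 = 51/10
  3 + 10/51 = 163/51
  6 + 51/163 = 1029/163
  15 + 163/1029 = 15598/1029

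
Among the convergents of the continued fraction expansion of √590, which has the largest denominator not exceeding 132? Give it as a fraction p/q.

1676/69

√590 = [24; 3, 2, 4, 2, 3, 48, …] (period length 6).
Convergents:
  p_0/q_0 = 24/1
  p_1/q_1 = 73/3
  p_2/q_2 = 170/7
  p_3/q_3 = 753/31
  p_4/q_4 = 1676/69
  p_5/q_5 = 5781/238
q_4 = 69 ≤ 132 < 238 = q_5, so the answer is 1676/69.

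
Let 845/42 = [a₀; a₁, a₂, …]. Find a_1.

8

845 = 20·42 + 5   →  a_0 = 20
42 = 8·5 + 2   →  a_1 = 8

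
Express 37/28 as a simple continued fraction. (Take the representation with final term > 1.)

37 = 1*28 + 9
28 = 3*9 + 1
9 = 9*1 + 0  (stop)
So 37/28 = [1; 3, 9].

[1; 3, 9]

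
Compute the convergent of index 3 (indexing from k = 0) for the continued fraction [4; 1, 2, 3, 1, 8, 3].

47/10

Using pₖ = aₖpₖ₋₁ + pₖ₋₂, qₖ = aₖqₖ₋₁ + qₖ₋₂ (with p₋₁=1, p₋₂=0, q₋₁=0, q₋₂=1):
  k=0: a=4, p=4, q=1
  k=1: a=1, p=5, q=1
  k=2: a=2, p=14, q=3
  k=3: a=3, p=47, q=10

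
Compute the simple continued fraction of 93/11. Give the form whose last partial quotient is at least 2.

[8; 2, 5]

93 = 8·11 + 5
11 = 2·5 + 1
5 = 5·1 + 0  (stop)
So 93/11 = [8; 2, 5].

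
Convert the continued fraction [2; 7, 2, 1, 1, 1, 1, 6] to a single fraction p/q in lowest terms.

1356/635

Using pₖ = aₖpₖ₋₁ + pₖ₋₂ and qₖ = aₖqₖ₋₁ + qₖ₋₂:
  k=0: a=2, p=2, q=1
  k=1: a=7, p=15, q=7
  k=2: a=2, p=32, q=15
  k=3: a=1, p=47, q=22
  k=4: a=1, p=79, q=37
  k=5: a=1, p=126, q=59
  k=6: a=1, p=205, q=96
  k=7: a=6, p=1356, q=635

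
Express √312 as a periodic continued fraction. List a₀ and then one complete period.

[17; 1, 1, 1, 34]

a₀ = ⌊√312⌋ = 17.
With m₀=0, d₀=1 and mₖ₊₁ = dₖaₖ − mₖ, dₖ₊₁ = (n − mₖ₊₁²)/dₖ, aₖ₊₁ = ⌊(a₀+mₖ₊₁)/dₖ₊₁⌋:
  k=1: m=17, d=23, a=1
  k=2: m=6, d=12, a=1
  k=3: m=6, d=23, a=1
  k=4: m=17, d=1, a=34
d=1 and a=2a₀=34 at k=4, so the next step gives (m, d) = (17, 23) again — its k=1 value — and the period has length 4.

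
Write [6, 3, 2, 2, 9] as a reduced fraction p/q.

1007/160

Fold from the inside: start with 9/1.
  2 + 1/9 = 19/9
  2 + 9/19 = 47/19
  3 + 19/47 = 160/47
  6 + 47/160 = 1007/160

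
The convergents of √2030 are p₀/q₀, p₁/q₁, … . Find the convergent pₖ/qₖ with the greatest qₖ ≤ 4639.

√2030 = [45; 18, 90, …] (period length 2).
Convergents:
  p_0/q_0 = 45/1
  p_1/q_1 = 811/18
  p_2/q_2 = 73035/1621
  p_3/q_3 = 1315441/29196
q_2 = 1621 ≤ 4639 < 29196 = q_3, so the answer is 73035/1621.

73035/1621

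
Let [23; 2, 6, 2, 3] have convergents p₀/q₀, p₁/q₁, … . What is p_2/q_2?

Using pₖ = aₖpₖ₋₁ + pₖ₋₂, qₖ = aₖqₖ₋₁ + qₖ₋₂ (with p₋₁=1, p₋₂=0, q₋₁=0, q₋₂=1):
  k=0: a=23, p=23, q=1
  k=1: a=2, p=47, q=2
  k=2: a=6, p=305, q=13

305/13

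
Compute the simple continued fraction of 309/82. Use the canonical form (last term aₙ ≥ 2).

309 = 3×82 + 63
82 = 1×63 + 19
63 = 3×19 + 6
19 = 3×6 + 1
6 = 6×1 + 0  (stop)
So 309/82 = [3; 1, 3, 3, 6].

[3; 1, 3, 3, 6]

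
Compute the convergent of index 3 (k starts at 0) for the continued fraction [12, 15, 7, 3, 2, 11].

4018/333

Using pₖ = aₖpₖ₋₁ + pₖ₋₂, qₖ = aₖqₖ₋₁ + qₖ₋₂ (with p₋₁=1, p₋₂=0, q₋₁=0, q₋₂=1):
  k=0: a=12, p=12, q=1
  k=1: a=15, p=181, q=15
  k=2: a=7, p=1279, q=106
  k=3: a=3, p=4018, q=333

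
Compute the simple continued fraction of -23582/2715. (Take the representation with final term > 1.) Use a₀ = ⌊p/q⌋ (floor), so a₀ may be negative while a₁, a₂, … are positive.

[-9; 3, 5, 2, 7, 3, 3]

-23582 = -9*2715 + 853
2715 = 3*853 + 156
853 = 5*156 + 73
156 = 2*73 + 10
73 = 7*10 + 3
10 = 3*3 + 1
3 = 3*1 + 0  (stop)
So -23582/2715 = [-9; 3, 5, 2, 7, 3, 3].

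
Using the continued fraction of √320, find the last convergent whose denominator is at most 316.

√320 = [17; 1, 7, 1, 34, …] (period length 4).
Convergents:
  p_0/q_0 = 17/1
  p_1/q_1 = 18/1
  p_2/q_2 = 143/8
  p_3/q_3 = 161/9
  p_4/q_4 = 5617/314
  p_5/q_5 = 5778/323
q_4 = 314 ≤ 316 < 323 = q_5, so the answer is 5617/314.

5617/314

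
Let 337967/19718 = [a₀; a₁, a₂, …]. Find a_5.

2

337967 = 17·19718 + 2761   →  a_0 = 17
19718 = 7·2761 + 391   →  a_1 = 7
2761 = 7·391 + 24   →  a_2 = 7
391 = 16·24 + 7   →  a_3 = 16
24 = 3·7 + 3   →  a_4 = 3
7 = 2·3 + 1   →  a_5 = 2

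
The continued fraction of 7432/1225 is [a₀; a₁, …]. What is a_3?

7432 = 6·1225 + 82   →  a_0 = 6
1225 = 14·82 + 77   →  a_1 = 14
82 = 1·77 + 5   →  a_2 = 1
77 = 15·5 + 2   →  a_3 = 15

15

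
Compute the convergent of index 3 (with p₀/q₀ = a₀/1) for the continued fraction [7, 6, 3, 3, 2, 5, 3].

Using pₖ = aₖpₖ₋₁ + pₖ₋₂, qₖ = aₖqₖ₋₁ + qₖ₋₂ (with p₋₁=1, p₋₂=0, q₋₁=0, q₋₂=1):
  k=0: a=7, p=7, q=1
  k=1: a=6, p=43, q=6
  k=2: a=3, p=136, q=19
  k=3: a=3, p=451, q=63

451/63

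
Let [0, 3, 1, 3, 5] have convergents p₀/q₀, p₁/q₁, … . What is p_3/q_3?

Using pₖ = aₖpₖ₋₁ + pₖ₋₂, qₖ = aₖqₖ₋₁ + qₖ₋₂ (with p₋₁=1, p₋₂=0, q₋₁=0, q₋₂=1):
  k=0: a=0, p=0, q=1
  k=1: a=3, p=1, q=3
  k=2: a=1, p=1, q=4
  k=3: a=3, p=4, q=15

4/15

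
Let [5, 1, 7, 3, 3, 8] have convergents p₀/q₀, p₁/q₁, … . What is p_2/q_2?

Using pₖ = aₖpₖ₋₁ + pₖ₋₂, qₖ = aₖqₖ₋₁ + qₖ₋₂ (with p₋₁=1, p₋₂=0, q₋₁=0, q₋₂=1):
  k=0: a=5, p=5, q=1
  k=1: a=1, p=6, q=1
  k=2: a=7, p=47, q=8

47/8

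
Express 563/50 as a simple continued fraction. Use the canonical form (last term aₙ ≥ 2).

[11; 3, 1, 5, 2]

563 = 11·50 + 13
50 = 3·13 + 11
13 = 1·11 + 2
11 = 5·2 + 1
2 = 2·1 + 0  (stop)
So 563/50 = [11; 3, 1, 5, 2].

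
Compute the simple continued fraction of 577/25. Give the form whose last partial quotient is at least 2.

[23; 12, 2]

577 = 23×25 + 2
25 = 12×2 + 1
2 = 2×1 + 0  (stop)
So 577/25 = [23; 12, 2].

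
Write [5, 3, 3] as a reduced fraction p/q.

Fold from the inside: start with 3/1.
  3 + 1/3 = 10/3
  5 + 3/10 = 53/10

53/10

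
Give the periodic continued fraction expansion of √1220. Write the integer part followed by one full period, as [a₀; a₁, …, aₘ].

a₀ = ⌊√1220⌋ = 34.

[34; 1, 12, 1, 68]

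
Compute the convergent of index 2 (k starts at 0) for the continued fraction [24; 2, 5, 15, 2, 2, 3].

269/11

Using pₖ = aₖpₖ₋₁ + pₖ₋₂, qₖ = aₖqₖ₋₁ + qₖ₋₂ (with p₋₁=1, p₋₂=0, q₋₁=0, q₋₂=1):
  k=0: a=24, p=24, q=1
  k=1: a=2, p=49, q=2
  k=2: a=5, p=269, q=11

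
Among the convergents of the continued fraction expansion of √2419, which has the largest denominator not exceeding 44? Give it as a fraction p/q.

541/11

√2419 = [49; 5, 2, 5, 98, …] (period length 4).
Convergents:
  p_0/q_0 = 49/1
  p_1/q_1 = 246/5
  p_2/q_2 = 541/11
  p_3/q_3 = 2951/60
q_2 = 11 ≤ 44 < 60 = q_3, so the answer is 541/11.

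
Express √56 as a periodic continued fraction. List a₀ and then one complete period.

a₀ = ⌊√56⌋ = 7.

[7; 2, 14]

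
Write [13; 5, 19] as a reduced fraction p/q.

Using pₖ = aₖpₖ₋₁ + pₖ₋₂ and qₖ = aₖqₖ₋₁ + qₖ₋₂:
  k=0: a=13, p=13, q=1
  k=1: a=5, p=66, q=5
  k=2: a=19, p=1267, q=96

1267/96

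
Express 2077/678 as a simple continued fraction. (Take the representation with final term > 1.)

[3; 15, 1, 3, 3, 3]

2077 = 3*678 + 43
678 = 15*43 + 33
43 = 1*33 + 10
33 = 3*10 + 3
10 = 3*3 + 1
3 = 3*1 + 0  (stop)
So 2077/678 = [3; 15, 1, 3, 3, 3].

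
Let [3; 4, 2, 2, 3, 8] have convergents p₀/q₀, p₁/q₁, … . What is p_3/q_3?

71/22

Using pₖ = aₖpₖ₋₁ + pₖ₋₂, qₖ = aₖqₖ₋₁ + qₖ₋₂ (with p₋₁=1, p₋₂=0, q₋₁=0, q₋₂=1):
  k=0: a=3, p=3, q=1
  k=1: a=4, p=13, q=4
  k=2: a=2, p=29, q=9
  k=3: a=2, p=71, q=22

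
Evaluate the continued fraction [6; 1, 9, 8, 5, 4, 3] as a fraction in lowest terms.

Using pₖ = aₖpₖ₋₁ + pₖ₋₂ and qₖ = aₖqₖ₋₁ + qₖ₋₂:
  k=0: a=6, p=6, q=1
  k=1: a=1, p=7, q=1
  k=2: a=9, p=69, q=10
  k=3: a=8, p=559, q=81
  k=4: a=5, p=2864, q=415
  k=5: a=4, p=12015, q=1741
  k=6: a=3, p=38909, q=5638

38909/5638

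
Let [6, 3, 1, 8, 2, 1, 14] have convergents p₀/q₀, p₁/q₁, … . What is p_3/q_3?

Using pₖ = aₖpₖ₋₁ + pₖ₋₂, qₖ = aₖqₖ₋₁ + qₖ₋₂ (with p₋₁=1, p₋₂=0, q₋₁=0, q₋₂=1):
  k=0: a=6, p=6, q=1
  k=1: a=3, p=19, q=3
  k=2: a=1, p=25, q=4
  k=3: a=8, p=219, q=35

219/35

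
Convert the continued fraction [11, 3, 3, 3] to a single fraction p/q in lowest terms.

373/33

Fold from the inside: start with 3/1.
  3 + 1/3 = 10/3
  3 + 3/10 = 33/10
  11 + 10/33 = 373/33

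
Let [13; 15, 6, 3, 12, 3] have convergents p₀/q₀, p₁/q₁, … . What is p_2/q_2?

Using pₖ = aₖpₖ₋₁ + pₖ₋₂, qₖ = aₖqₖ₋₁ + qₖ₋₂ (with p₋₁=1, p₋₂=0, q₋₁=0, q₋₂=1):
  k=0: a=13, p=13, q=1
  k=1: a=15, p=196, q=15
  k=2: a=6, p=1189, q=91

1189/91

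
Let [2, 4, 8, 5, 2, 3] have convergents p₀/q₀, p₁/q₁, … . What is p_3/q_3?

Using pₖ = aₖpₖ₋₁ + pₖ₋₂, qₖ = aₖqₖ₋₁ + qₖ₋₂ (with p₋₁=1, p₋₂=0, q₋₁=0, q₋₂=1):
  k=0: a=2, p=2, q=1
  k=1: a=4, p=9, q=4
  k=2: a=8, p=74, q=33
  k=3: a=5, p=379, q=169

379/169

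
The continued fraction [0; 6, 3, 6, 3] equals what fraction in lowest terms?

Using pₖ = aₖpₖ₋₁ + pₖ₋₂ and qₖ = aₖqₖ₋₁ + qₖ₋₂:
  k=0: a=0, p=0, q=1
  k=1: a=6, p=1, q=6
  k=2: a=3, p=3, q=19
  k=3: a=6, p=19, q=120
  k=4: a=3, p=60, q=379

60/379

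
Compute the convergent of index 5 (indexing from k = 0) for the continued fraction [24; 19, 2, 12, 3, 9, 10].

Using pₖ = aₖpₖ₋₁ + pₖ₋₂, qₖ = aₖqₖ₋₁ + qₖ₋₂ (with p₋₁=1, p₋₂=0, q₋₁=0, q₋₂=1):
  k=0: a=24, p=24, q=1
  k=1: a=19, p=457, q=19
  k=2: a=2, p=938, q=39
  k=3: a=12, p=11713, q=487
  k=4: a=3, p=36077, q=1500
  k=5: a=9, p=336406, q=13987

336406/13987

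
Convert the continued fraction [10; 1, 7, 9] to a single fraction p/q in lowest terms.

794/73

Fold from the inside: start with 9/1.
  7 + 1/9 = 64/9
  1 + 9/64 = 73/64
  10 + 64/73 = 794/73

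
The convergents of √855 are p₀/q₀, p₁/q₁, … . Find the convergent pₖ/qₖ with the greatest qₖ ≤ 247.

3041/104

√855 = [29; 4, 6, 4, 58, …] (period length 4).
Convergents:
  p_0/q_0 = 29/1
  p_1/q_1 = 117/4
  p_2/q_2 = 731/25
  p_3/q_3 = 3041/104
  p_4/q_4 = 177109/6057
q_3 = 104 ≤ 247 < 6057 = q_4, so the answer is 3041/104.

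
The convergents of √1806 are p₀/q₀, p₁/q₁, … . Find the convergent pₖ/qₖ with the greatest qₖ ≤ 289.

7182/169

√1806 = [42; 2, 84, …] (period length 2).
Convergents:
  p_0/q_0 = 42/1
  p_1/q_1 = 85/2
  p_2/q_2 = 7182/169
  p_3/q_3 = 14449/340
q_2 = 169 ≤ 289 < 340 = q_3, so the answer is 7182/169.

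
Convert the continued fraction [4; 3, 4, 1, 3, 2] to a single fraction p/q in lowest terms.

Using pₖ = aₖpₖ₋₁ + pₖ₋₂ and qₖ = aₖqₖ₋₁ + qₖ₋₂:
  k=0: a=4, p=4, q=1
  k=1: a=3, p=13, q=3
  k=2: a=4, p=56, q=13
  k=3: a=1, p=69, q=16
  k=4: a=3, p=263, q=61
  k=5: a=2, p=595, q=138

595/138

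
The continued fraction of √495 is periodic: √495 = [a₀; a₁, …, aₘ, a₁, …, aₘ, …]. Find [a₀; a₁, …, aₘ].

a₀ = ⌊√495⌋ = 22.
With m₀=0, d₀=1 and mₖ₊₁ = dₖaₖ − mₖ, dₖ₊₁ = (n − mₖ₊₁²)/dₖ, aₖ₊₁ = ⌊(a₀+mₖ₊₁)/dₖ₊₁⌋:
  k=1: m=22, d=11, a=4
  k=2: m=22, d=1, a=44
d=1 and a=2a₀=44 at k=2, so the next step gives (m, d) = (22, 11) again — its k=1 value — and the period has length 2.

[22; 4, 44]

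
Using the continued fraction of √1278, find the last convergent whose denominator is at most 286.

√1278 = [35; 1, 2, 1, 70, …] (period length 4).
Convergents:
  p_0/q_0 = 35/1
  p_1/q_1 = 36/1
  p_2/q_2 = 107/3
  p_3/q_3 = 143/4
  p_4/q_4 = 10117/283
  p_5/q_5 = 10260/287
q_4 = 283 ≤ 286 < 287 = q_5, so the answer is 10117/283.

10117/283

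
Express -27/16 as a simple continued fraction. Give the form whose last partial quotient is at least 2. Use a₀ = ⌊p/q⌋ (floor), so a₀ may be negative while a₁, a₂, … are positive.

-27 = -2×16 + 5
16 = 3×5 + 1
5 = 5×1 + 0  (stop)
So -27/16 = [-2; 3, 5].

[-2; 3, 5]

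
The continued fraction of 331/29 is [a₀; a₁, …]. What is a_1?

2

331 = 11·29 + 12   →  a_0 = 11
29 = 2·12 + 5   →  a_1 = 2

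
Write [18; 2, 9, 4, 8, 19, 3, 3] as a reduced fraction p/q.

2307057/124879

Using pₖ = aₖpₖ₋₁ + pₖ₋₂ and qₖ = aₖqₖ₋₁ + qₖ₋₂:
  k=0: a=18, p=18, q=1
  k=1: a=2, p=37, q=2
  k=2: a=9, p=351, q=19
  k=3: a=4, p=1441, q=78
  k=4: a=8, p=11879, q=643
  k=5: a=19, p=227142, q=12295
  k=6: a=3, p=693305, q=37528
  k=7: a=3, p=2307057, q=124879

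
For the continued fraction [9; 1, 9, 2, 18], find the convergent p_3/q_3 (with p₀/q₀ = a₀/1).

Using pₖ = aₖpₖ₋₁ + pₖ₋₂, qₖ = aₖqₖ₋₁ + qₖ₋₂ (with p₋₁=1, p₋₂=0, q₋₁=0, q₋₂=1):
  k=0: a=9, p=9, q=1
  k=1: a=1, p=10, q=1
  k=2: a=9, p=99, q=10
  k=3: a=2, p=208, q=21

208/21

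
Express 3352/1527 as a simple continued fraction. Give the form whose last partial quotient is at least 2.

3352 = 2×1527 + 298
1527 = 5×298 + 37
298 = 8×37 + 2
37 = 18×2 + 1
2 = 2×1 + 0  (stop)
So 3352/1527 = [2; 5, 8, 18, 2].

[2; 5, 8, 18, 2]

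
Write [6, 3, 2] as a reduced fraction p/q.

Using pₖ = aₖpₖ₋₁ + pₖ₋₂ and qₖ = aₖqₖ₋₁ + qₖ₋₂:
  k=0: a=6, p=6, q=1
  k=1: a=3, p=19, q=3
  k=2: a=2, p=44, q=7

44/7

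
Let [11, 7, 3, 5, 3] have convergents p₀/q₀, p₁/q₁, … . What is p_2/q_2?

245/22

Using pₖ = aₖpₖ₋₁ + pₖ₋₂, qₖ = aₖqₖ₋₁ + qₖ₋₂ (with p₋₁=1, p₋₂=0, q₋₁=0, q₋₂=1):
  k=0: a=11, p=11, q=1
  k=1: a=7, p=78, q=7
  k=2: a=3, p=245, q=22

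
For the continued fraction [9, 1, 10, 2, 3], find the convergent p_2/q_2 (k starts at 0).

109/11

Using pₖ = aₖpₖ₋₁ + pₖ₋₂, qₖ = aₖqₖ₋₁ + qₖ₋₂ (with p₋₁=1, p₋₂=0, q₋₁=0, q₋₂=1):
  k=0: a=9, p=9, q=1
  k=1: a=1, p=10, q=1
  k=2: a=10, p=109, q=11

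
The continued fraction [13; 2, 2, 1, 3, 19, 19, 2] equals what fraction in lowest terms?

Using pₖ = aₖpₖ₋₁ + pₖ₋₂ and qₖ = aₖqₖ₋₁ + qₖ₋₂:
  k=0: a=13, p=13, q=1
  k=1: a=2, p=27, q=2
  k=2: a=2, p=67, q=5
  k=3: a=1, p=94, q=7
  k=4: a=3, p=349, q=26
  k=5: a=19, p=6725, q=501
  k=6: a=19, p=128124, q=9545
  k=7: a=2, p=262973, q=19591

262973/19591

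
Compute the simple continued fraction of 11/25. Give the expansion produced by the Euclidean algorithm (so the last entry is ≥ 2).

11 = 0×25 + 11
25 = 2×11 + 3
11 = 3×3 + 2
3 = 1×2 + 1
2 = 2×1 + 0  (stop)
So 11/25 = [0; 2, 3, 1, 2].

[0; 2, 3, 1, 2]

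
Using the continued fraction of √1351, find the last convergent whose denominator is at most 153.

√1351 = [36; 1, 3, 10, 3, 1, 72, …] (period length 6).
Convergents:
  p_0/q_0 = 36/1
  p_1/q_1 = 37/1
  p_2/q_2 = 147/4
  p_3/q_3 = 1507/41
  p_4/q_4 = 4668/127
  p_5/q_5 = 6175/168
q_4 = 127 ≤ 153 < 168 = q_5, so the answer is 4668/127.

4668/127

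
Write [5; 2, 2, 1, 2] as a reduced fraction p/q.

103/19

Using pₖ = aₖpₖ₋₁ + pₖ₋₂ and qₖ = aₖqₖ₋₁ + qₖ₋₂:
  k=0: a=5, p=5, q=1
  k=1: a=2, p=11, q=2
  k=2: a=2, p=27, q=5
  k=3: a=1, p=38, q=7
  k=4: a=2, p=103, q=19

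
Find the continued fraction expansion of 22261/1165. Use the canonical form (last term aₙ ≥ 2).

[19; 9, 4, 15, 2]

22261 = 19×1165 + 126
1165 = 9×126 + 31
126 = 4×31 + 2
31 = 15×2 + 1
2 = 2×1 + 0  (stop)
So 22261/1165 = [19; 9, 4, 15, 2].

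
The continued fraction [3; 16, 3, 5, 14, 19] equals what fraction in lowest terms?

216183/70618

Fold from the inside: start with 19/1.
  14 + 1/19 = 267/19
  5 + 19/267 = 1354/267
  3 + 267/1354 = 4329/1354
  16 + 1354/4329 = 70618/4329
  3 + 4329/70618 = 216183/70618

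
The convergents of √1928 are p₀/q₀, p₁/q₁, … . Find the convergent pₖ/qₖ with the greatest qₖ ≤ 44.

√1928 = [43; 1, 9, 1, 86, …] (period length 4).
Convergents:
  p_0/q_0 = 43/1
  p_1/q_1 = 44/1
  p_2/q_2 = 439/10
  p_3/q_3 = 483/11
  p_4/q_4 = 41977/956
q_3 = 11 ≤ 44 < 956 = q_4, so the answer is 483/11.

483/11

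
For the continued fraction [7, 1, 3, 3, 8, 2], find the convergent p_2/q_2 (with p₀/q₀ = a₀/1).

Using pₖ = aₖpₖ₋₁ + pₖ₋₂, qₖ = aₖqₖ₋₁ + qₖ₋₂ (with p₋₁=1, p₋₂=0, q₋₁=0, q₋₂=1):
  k=0: a=7, p=7, q=1
  k=1: a=1, p=8, q=1
  k=2: a=3, p=31, q=4

31/4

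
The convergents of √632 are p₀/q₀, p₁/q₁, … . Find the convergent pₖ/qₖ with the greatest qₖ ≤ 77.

√632 = [25; 7, 6, 7, 50, …] (period length 4).
Convergents:
  p_0/q_0 = 25/1
  p_1/q_1 = 176/7
  p_2/q_2 = 1081/43
  p_3/q_3 = 7743/308
q_2 = 43 ≤ 77 < 308 = q_3, so the answer is 1081/43.

1081/43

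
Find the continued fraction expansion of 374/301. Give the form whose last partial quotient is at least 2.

374 = 1×301 + 73
301 = 4×73 + 9
73 = 8×9 + 1
9 = 9×1 + 0  (stop)
So 374/301 = [1; 4, 8, 9].

[1; 4, 8, 9]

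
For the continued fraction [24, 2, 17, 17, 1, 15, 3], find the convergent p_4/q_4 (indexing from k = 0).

Using pₖ = aₖpₖ₋₁ + pₖ₋₂, qₖ = aₖqₖ₋₁ + qₖ₋₂ (with p₋₁=1, p₋₂=0, q₋₁=0, q₋₂=1):
  k=0: a=24, p=24, q=1
  k=1: a=2, p=49, q=2
  k=2: a=17, p=857, q=35
  k=3: a=17, p=14618, q=597
  k=4: a=1, p=15475, q=632

15475/632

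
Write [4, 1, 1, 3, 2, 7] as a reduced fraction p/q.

Fold from the inside: start with 7/1.
  2 + 1/7 = 15/7
  3 + 7/15 = 52/15
  1 + 15/52 = 67/52
  1 + 52/67 = 119/67
  4 + 67/119 = 543/119

543/119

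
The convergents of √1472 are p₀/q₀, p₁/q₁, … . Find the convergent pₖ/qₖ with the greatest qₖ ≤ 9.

√1472 = [38; 2, 1, 2, 1, 2, 76, …] (period length 6).
Convergents:
  p_0/q_0 = 38/1
  p_1/q_1 = 77/2
  p_2/q_2 = 115/3
  p_3/q_3 = 307/8
  p_4/q_4 = 422/11
q_3 = 8 ≤ 9 < 11 = q_4, so the answer is 307/8.

307/8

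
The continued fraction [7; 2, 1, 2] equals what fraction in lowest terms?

59/8

Fold from the inside: start with 2/1.
  1 + 1/2 = 3/2
  2 + 2/3 = 8/3
  7 + 3/8 = 59/8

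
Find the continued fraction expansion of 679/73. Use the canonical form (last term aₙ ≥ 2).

679 = 9·73 + 22
73 = 3·22 + 7
22 = 3·7 + 1
7 = 7·1 + 0  (stop)
So 679/73 = [9; 3, 3, 7].

[9; 3, 3, 7]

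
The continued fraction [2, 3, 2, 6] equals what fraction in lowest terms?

103/45

Fold from the inside: start with 6/1.
  2 + 1/6 = 13/6
  3 + 6/13 = 45/13
  2 + 13/45 = 103/45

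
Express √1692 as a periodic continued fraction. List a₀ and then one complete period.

[41; 7, 2, 7, 82]

a₀ = ⌊√1692⌋ = 41.
With m₀=0, d₀=1 and mₖ₊₁ = dₖaₖ − mₖ, dₖ₊₁ = (n − mₖ₊₁²)/dₖ, aₖ₊₁ = ⌊(a₀+mₖ₊₁)/dₖ₊₁⌋:
  k=1: m=41, d=11, a=7
  k=2: m=36, d=36, a=2
  k=3: m=36, d=11, a=7
  k=4: m=41, d=1, a=82
d=1 and a=2a₀=82 at k=4, so the next step gives (m, d) = (41, 11) again — its k=1 value — and the period has length 4.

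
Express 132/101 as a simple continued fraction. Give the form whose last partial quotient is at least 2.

[1; 3, 3, 1, 7]

132 = 1×101 + 31
101 = 3×31 + 8
31 = 3×8 + 7
8 = 1×7 + 1
7 = 7×1 + 0  (stop)
So 132/101 = [1; 3, 3, 1, 7].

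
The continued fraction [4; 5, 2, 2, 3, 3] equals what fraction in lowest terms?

1268/303

Fold from the inside: start with 3/1.
  3 + 1/3 = 10/3
  2 + 3/10 = 23/10
  2 + 10/23 = 56/23
  5 + 23/56 = 303/56
  4 + 56/303 = 1268/303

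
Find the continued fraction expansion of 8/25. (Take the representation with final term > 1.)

8 = 0*25 + 8
25 = 3*8 + 1
8 = 8*1 + 0  (stop)
So 8/25 = [0; 3, 8].

[0; 3, 8]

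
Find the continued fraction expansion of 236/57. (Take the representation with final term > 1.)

[4; 7, 8]

236 = 4*57 + 8
57 = 7*8 + 1
8 = 8*1 + 0  (stop)
So 236/57 = [4; 7, 8].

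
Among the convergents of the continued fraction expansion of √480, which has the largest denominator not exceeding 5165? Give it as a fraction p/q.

105579/4819

√480 = [21; 1, 9, 1, 42, …] (period length 4).
Convergents:
  p_0/q_0 = 21/1
  p_1/q_1 = 22/1
  p_2/q_2 = 219/10
  p_3/q_3 = 241/11
  p_4/q_4 = 10341/472
  p_5/q_5 = 10582/483
  p_6/q_6 = 105579/4819
  p_7/q_7 = 116161/5302
q_6 = 4819 ≤ 5165 < 5302 = q_7, so the answer is 105579/4819.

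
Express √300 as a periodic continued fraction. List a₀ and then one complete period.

a₀ = ⌊√300⌋ = 17.

[17; 3, 8, 3, 34]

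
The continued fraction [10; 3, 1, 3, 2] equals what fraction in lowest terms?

Fold from the inside: start with 2/1.
  3 + 1/2 = 7/2
  1 + 2/7 = 9/7
  3 + 7/9 = 34/9
  10 + 9/34 = 349/34

349/34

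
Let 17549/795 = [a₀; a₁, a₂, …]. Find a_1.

13

17549 = 22·795 + 59   →  a_0 = 22
795 = 13·59 + 28   →  a_1 = 13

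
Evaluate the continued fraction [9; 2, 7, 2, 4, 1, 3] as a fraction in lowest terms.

6325/668

Using pₖ = aₖpₖ₋₁ + pₖ₋₂ and qₖ = aₖqₖ₋₁ + qₖ₋₂:
  k=0: a=9, p=9, q=1
  k=1: a=2, p=19, q=2
  k=2: a=7, p=142, q=15
  k=3: a=2, p=303, q=32
  k=4: a=4, p=1354, q=143
  k=5: a=1, p=1657, q=175
  k=6: a=3, p=6325, q=668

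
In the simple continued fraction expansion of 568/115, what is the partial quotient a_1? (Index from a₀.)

1

568 = 4·115 + 108   →  a_0 = 4
115 = 1·108 + 7   →  a_1 = 1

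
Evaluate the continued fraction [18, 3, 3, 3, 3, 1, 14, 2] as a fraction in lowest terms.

79361/4336

Fold from the inside: start with 2/1.
  14 + 1/2 = 29/2
  1 + 2/29 = 31/29
  3 + 29/31 = 122/31
  3 + 31/122 = 397/122
  3 + 122/397 = 1313/397
  3 + 397/1313 = 4336/1313
  18 + 1313/4336 = 79361/4336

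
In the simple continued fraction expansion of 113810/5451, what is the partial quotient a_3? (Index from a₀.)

4

113810 = 20·5451 + 4790   →  a_0 = 20
5451 = 1·4790 + 661   →  a_1 = 1
4790 = 7·661 + 163   →  a_2 = 7
661 = 4·163 + 9   →  a_3 = 4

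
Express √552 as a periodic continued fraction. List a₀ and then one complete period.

a₀ = ⌊√552⌋ = 23.
With m₀=0, d₀=1 and mₖ₊₁ = dₖaₖ − mₖ, dₖ₊₁ = (n − mₖ₊₁²)/dₖ, aₖ₊₁ = ⌊(a₀+mₖ₊₁)/dₖ₊₁⌋:
  k=1: m=23, d=23, a=2
  k=2: m=23, d=1, a=46
d=1 and a=2a₀=46 at k=2, so the next step gives (m, d) = (23, 23) again — its k=1 value — and the period has length 2.

[23; 2, 46]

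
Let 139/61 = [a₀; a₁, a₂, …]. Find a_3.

1

139 = 2·61 + 17   →  a_0 = 2
61 = 3·17 + 10   →  a_1 = 3
17 = 1·10 + 7   →  a_2 = 1
10 = 1·7 + 3   →  a_3 = 1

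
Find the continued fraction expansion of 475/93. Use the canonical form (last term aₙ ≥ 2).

475 = 5×93 + 10
93 = 9×10 + 3
10 = 3×3 + 1
3 = 3×1 + 0  (stop)
So 475/93 = [5; 9, 3, 3].

[5; 9, 3, 3]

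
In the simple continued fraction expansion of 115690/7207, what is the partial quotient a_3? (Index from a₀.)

115690 = 16·7207 + 378   →  a_0 = 16
7207 = 19·378 + 25   →  a_1 = 19
378 = 15·25 + 3   →  a_2 = 15
25 = 8·3 + 1   →  a_3 = 8

8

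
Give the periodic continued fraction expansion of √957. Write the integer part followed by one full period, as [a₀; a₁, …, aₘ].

a₀ = ⌊√957⌋ = 30.
With m₀=0, d₀=1 and mₖ₊₁ = dₖaₖ − mₖ, dₖ₊₁ = (n − mₖ₊₁²)/dₖ, aₖ₊₁ = ⌊(a₀+mₖ₊₁)/dₖ₊₁⌋:
  k=1: m=30, d=57, a=1
  k=2: m=27, d=4, a=14
  k=3: m=29, d=29, a=2
  k=4: m=29, d=4, a=14
  k=5: m=27, d=57, a=1
  k=6: m=30, d=1, a=60
d=1 and a=2a₀=60 at k=6, so the next step gives (m, d) = (30, 57) again — its k=1 value — and the period has length 6.

[30; 1, 14, 2, 14, 1, 60]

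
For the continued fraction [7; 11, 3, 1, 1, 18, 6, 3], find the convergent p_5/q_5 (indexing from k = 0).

Using pₖ = aₖpₖ₋₁ + pₖ₋₂, qₖ = aₖqₖ₋₁ + qₖ₋₂ (with p₋₁=1, p₋₂=0, q₋₁=0, q₋₂=1):
  k=0: a=7, p=7, q=1
  k=1: a=11, p=78, q=11
  k=2: a=3, p=241, q=34
  k=3: a=1, p=319, q=45
  k=4: a=1, p=560, q=79
  k=5: a=18, p=10399, q=1467

10399/1467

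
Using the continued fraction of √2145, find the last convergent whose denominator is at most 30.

741/16

√2145 = [46; 3, 5, 2, 5, 3, 92, …] (period length 6).
Convergents:
  p_0/q_0 = 46/1
  p_1/q_1 = 139/3
  p_2/q_2 = 741/16
  p_3/q_3 = 1621/35
q_2 = 16 ≤ 30 < 35 = q_3, so the answer is 741/16.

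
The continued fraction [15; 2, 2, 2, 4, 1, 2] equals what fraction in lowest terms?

2821/183

Using pₖ = aₖpₖ₋₁ + pₖ₋₂ and qₖ = aₖqₖ₋₁ + qₖ₋₂:
  k=0: a=15, p=15, q=1
  k=1: a=2, p=31, q=2
  k=2: a=2, p=77, q=5
  k=3: a=2, p=185, q=12
  k=4: a=4, p=817, q=53
  k=5: a=1, p=1002, q=65
  k=6: a=2, p=2821, q=183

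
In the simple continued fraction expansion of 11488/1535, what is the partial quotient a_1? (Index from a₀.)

11488 = 7·1535 + 743   →  a_0 = 7
1535 = 2·743 + 49   →  a_1 = 2

2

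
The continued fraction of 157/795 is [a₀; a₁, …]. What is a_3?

1

157 = 0·795 + 157   →  a_0 = 0
795 = 5·157 + 10   →  a_1 = 5
157 = 15·10 + 7   →  a_2 = 15
10 = 1·7 + 3   →  a_3 = 1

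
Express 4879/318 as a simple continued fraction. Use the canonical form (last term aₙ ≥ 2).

[15; 2, 1, 11, 9]

4879 = 15×318 + 109
318 = 2×109 + 100
109 = 1×100 + 9
100 = 11×9 + 1
9 = 9×1 + 0  (stop)
So 4879/318 = [15; 2, 1, 11, 9].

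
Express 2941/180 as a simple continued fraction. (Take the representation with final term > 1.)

[16; 2, 1, 19, 3]

2941 = 16*180 + 61
180 = 2*61 + 58
61 = 1*58 + 3
58 = 19*3 + 1
3 = 3*1 + 0  (stop)
So 2941/180 = [16; 2, 1, 19, 3].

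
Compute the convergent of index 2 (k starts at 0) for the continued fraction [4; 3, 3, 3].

43/10

Using pₖ = aₖpₖ₋₁ + pₖ₋₂, qₖ = aₖqₖ₋₁ + qₖ₋₂ (with p₋₁=1, p₋₂=0, q₋₁=0, q₋₂=1):
  k=0: a=4, p=4, q=1
  k=1: a=3, p=13, q=3
  k=2: a=3, p=43, q=10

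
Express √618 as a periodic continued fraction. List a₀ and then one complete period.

[24; 1, 6, 8, 6, 1, 48]

a₀ = ⌊√618⌋ = 24.
With m₀=0, d₀=1 and mₖ₊₁ = dₖaₖ − mₖ, dₖ₊₁ = (n − mₖ₊₁²)/dₖ, aₖ₊₁ = ⌊(a₀+mₖ₊₁)/dₖ₊₁⌋:
  k=1: m=24, d=42, a=1
  k=2: m=18, d=7, a=6
  k=3: m=24, d=6, a=8
  k=4: m=24, d=7, a=6
  k=5: m=18, d=42, a=1
  k=6: m=24, d=1, a=48
d=1 and a=2a₀=48 at k=6, so the next step gives (m, d) = (24, 42) again — its k=1 value — and the period has length 6.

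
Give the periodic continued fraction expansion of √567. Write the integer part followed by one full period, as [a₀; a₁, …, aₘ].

a₀ = ⌊√567⌋ = 23.
With m₀=0, d₀=1 and mₖ₊₁ = dₖaₖ − mₖ, dₖ₊₁ = (n − mₖ₊₁²)/dₖ, aₖ₊₁ = ⌊(a₀+mₖ₊₁)/dₖ₊₁⌋:
  k=1: m=23, d=38, a=1
  k=2: m=15, d=9, a=4
  k=3: m=21, d=14, a=3
  k=4: m=21, d=9, a=4
  k=5: m=15, d=38, a=1
  k=6: m=23, d=1, a=46
d=1 and a=2a₀=46 at k=6, so the next step gives (m, d) = (23, 38) again — its k=1 value — and the period has length 6.

[23; 1, 4, 3, 4, 1, 46]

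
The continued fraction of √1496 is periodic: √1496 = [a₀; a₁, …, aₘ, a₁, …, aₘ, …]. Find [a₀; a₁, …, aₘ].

[38; 1, 2, 9, 2, 1, 76]

a₀ = ⌊√1496⌋ = 38.
With m₀=0, d₀=1 and mₖ₊₁ = dₖaₖ − mₖ, dₖ₊₁ = (n − mₖ₊₁²)/dₖ, aₖ₊₁ = ⌊(a₀+mₖ₊₁)/dₖ₊₁⌋:
  k=1: m=38, d=52, a=1
  k=2: m=14, d=25, a=2
  k=3: m=36, d=8, a=9
  k=4: m=36, d=25, a=2
  k=5: m=14, d=52, a=1
  k=6: m=38, d=1, a=76
d=1 and a=2a₀=76 at k=6, so the next step gives (m, d) = (38, 52) again — its k=1 value — and the period has length 6.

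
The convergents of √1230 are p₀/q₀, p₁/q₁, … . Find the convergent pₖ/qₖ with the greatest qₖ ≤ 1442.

√1230 = [35; 14, 70, …] (period length 2).
Convergents:
  p_0/q_0 = 35/1
  p_1/q_1 = 491/14
  p_2/q_2 = 34405/981
  p_3/q_3 = 482161/13748
q_2 = 981 ≤ 1442 < 13748 = q_3, so the answer is 34405/981.

34405/981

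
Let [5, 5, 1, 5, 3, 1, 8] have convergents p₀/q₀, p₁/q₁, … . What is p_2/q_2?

Using pₖ = aₖpₖ₋₁ + pₖ₋₂, qₖ = aₖqₖ₋₁ + qₖ₋₂ (with p₋₁=1, p₋₂=0, q₋₁=0, q₋₂=1):
  k=0: a=5, p=5, q=1
  k=1: a=5, p=26, q=5
  k=2: a=1, p=31, q=6

31/6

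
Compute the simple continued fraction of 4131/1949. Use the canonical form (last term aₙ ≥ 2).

[2; 8, 2, 1, 2, 1, 6, 3]

4131 = 2·1949 + 233
1949 = 8·233 + 85
233 = 2·85 + 63
85 = 1·63 + 22
63 = 2·22 + 19
22 = 1·19 + 3
19 = 6·3 + 1
3 = 3·1 + 0  (stop)
So 4131/1949 = [2; 8, 2, 1, 2, 1, 6, 3].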